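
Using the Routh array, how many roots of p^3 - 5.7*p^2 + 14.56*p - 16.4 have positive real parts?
Routh array:
p^3: [1, 14.56]; p^2: [-5.7, -16.4]; p^1: [11.6828]; p^0: [-16.4]
First column: [1, -5.7, 11.6828, -16.4]. Sign changes = RHP roots = 3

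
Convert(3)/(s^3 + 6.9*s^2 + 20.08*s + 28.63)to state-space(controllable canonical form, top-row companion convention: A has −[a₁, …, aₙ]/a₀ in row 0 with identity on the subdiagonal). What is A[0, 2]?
Reachable canonical form for den = s^3 + 6.9*s^2 + 20.08*s + 28.63: top row of A = -[a₁,a₂,...,aₙ]/a₀, ones on the subdiagonal, zeros elsewhere.
A = [[-6.9, -20.08, -28.63], [1, 0, 0], [0, 1, 0]].
A[0,2] = -28.63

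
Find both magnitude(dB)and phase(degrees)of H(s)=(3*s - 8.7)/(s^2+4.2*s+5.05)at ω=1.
Substitute s = j*1: H(j1) = -0.664904 + 1.43027j.
|H| = 20*log₁₀(sqrt(Re²+Im²)) = 3.96 dB.
∠H = atan2(Im, Re) = 114.93°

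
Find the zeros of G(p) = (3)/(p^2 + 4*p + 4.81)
Numerator is a nonzero constant (3) → Zeros: none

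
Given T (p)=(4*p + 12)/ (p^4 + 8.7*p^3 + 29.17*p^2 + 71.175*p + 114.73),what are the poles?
Set denominator = 0: p^4 + 8.7*p^3 + 29.17*p^2 + 71.175*p + 114.73 = (p + 4.4)(p + 3.5)(p^2 + 0.8*p + 7.45) = 0 → Poles: -0.4 + 2.7j, -0.4 - 2.7j, -3.5, -4.4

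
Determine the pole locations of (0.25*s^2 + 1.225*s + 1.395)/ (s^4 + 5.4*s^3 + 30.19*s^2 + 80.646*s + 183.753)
Set denominator = 0: s^4 + 5.4*s^3 + 30.19*s^2 + 80.646*s + 183.753 = (s^2 + 0.6*s + 15.3)(s^2 + 4.8*s + 12.01) = 0 → Poles: -0.3 + 3.9j, -0.3 - 3.9j, -2.4 + 2.5j, -2.4 - 2.5j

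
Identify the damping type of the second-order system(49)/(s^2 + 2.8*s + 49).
Standard form: ωn²/(s²+2ζωn·s+ωn²) gives ωn=7, ζ=0.2.
Underdamped (ζ = 0.2 < 1)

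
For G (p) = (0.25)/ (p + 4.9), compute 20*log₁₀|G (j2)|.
Substitute p = j*2: G(j2) = 0.0437344 - 0.0178508j.
|G(j2)| = sqrt(Re² + Im²) = 0.04724.
20*log₁₀(0.04724) = -26.51 dB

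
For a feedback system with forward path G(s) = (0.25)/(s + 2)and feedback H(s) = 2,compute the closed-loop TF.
Closed-loop T = G/(1+GH).
Numerator: G_num * H_den = 0.25.
Denominator: G_den * H_den + G_num * H_num = (s + 2) + (0.5) = s + 2.5.
T(s) = (0.25)/(s + 2.5)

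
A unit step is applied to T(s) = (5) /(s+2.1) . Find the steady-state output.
FVT: lim_{t→∞} y(t) = lim_{s→0} s*Y(s) where Y(s) = T(s)/s.
= lim_{s→0} T(s) = T(0) = num(0)/den(0) = 5/2.1 = 2.381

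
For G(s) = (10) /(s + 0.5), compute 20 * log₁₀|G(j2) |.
Substitute s = j*2: G(j2) = 1.17647 - 4.70588j.
|G(j2)| = sqrt(Re² + Im²) = 4.851.
20*log₁₀(4.851) = 13.72 dB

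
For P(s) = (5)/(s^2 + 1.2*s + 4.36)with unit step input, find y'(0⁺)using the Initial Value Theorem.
IVT: y'(0⁺) = lim_{s→∞} s²·Y(s) = lim_{s→∞} s·P(s).
deg(num) = 0, deg(den) = 2, relative degree = 2 ≥ 2, so s·P(s) → 0. Initial slope = 0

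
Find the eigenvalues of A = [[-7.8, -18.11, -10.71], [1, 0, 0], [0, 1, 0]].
Eigenvalues solve det(λI - A) = 0.
Characteristic polynomial: λ^3 + 7.8*λ^2 + 18.11*λ + 10.71 = 0.
Factor: (λ + 3.4)(λ + 3.5)(λ + 0.9) = 0.
Roots: -0.9, -3.4, -3.5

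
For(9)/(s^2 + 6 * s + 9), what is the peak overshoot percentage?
Standard form: ωn²/(s²+2ζωn·s+ωn²) → ωn = 3, ζ = 1.
ζ ≥ 1, so the response is non-oscillatory: peak overshoot = 0%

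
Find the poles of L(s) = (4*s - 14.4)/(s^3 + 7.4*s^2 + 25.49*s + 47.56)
Set denominator = 0: s^3 + 7.4*s^2 + 25.49*s + 47.56 = (s + 4)(s^2 + 3.4*s + 11.89) = 0 → Poles: -1.7 + 3j, -1.7 - 3j, -4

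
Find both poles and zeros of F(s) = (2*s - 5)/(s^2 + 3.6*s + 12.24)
Set denominator = 0: s^2 + 3.6*s + 12.24 = 0 → Poles: -1.8 + 3j, -1.8 - 3j
Set numerator = 0: 2*s - 5 = 0 → Zeros: 2.5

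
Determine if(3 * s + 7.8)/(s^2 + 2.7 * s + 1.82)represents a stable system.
Denominator: s^2 + 2.7*s + 1.82 = (s + 1.3)(s + 1.4). Poles: -1.3, -1.4. All Re(p)<0: Yes (stable)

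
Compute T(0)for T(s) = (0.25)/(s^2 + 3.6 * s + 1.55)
DC gain = T(0) = num(0)/den(0) = 0.25/1.55 = 0.1613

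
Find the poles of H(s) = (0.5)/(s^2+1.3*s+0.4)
Set denominator = 0: s^2 + 1.3*s + 0.4 = (s + 0.5)(s + 0.8) = 0 → Poles: -0.5, -0.8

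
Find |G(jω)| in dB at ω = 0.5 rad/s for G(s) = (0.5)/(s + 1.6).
Substitute s = j*0.5: G(j0.5) = 0.284698 - 0.088968j.
|G(j0.5)| = sqrt(Re² + Im²) = 0.2983.
20*log₁₀(0.2983) = -10.51 dB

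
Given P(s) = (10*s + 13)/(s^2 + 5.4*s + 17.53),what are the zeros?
Set numerator = 0: 10*s + 13 = 0 → Zeros: -1.3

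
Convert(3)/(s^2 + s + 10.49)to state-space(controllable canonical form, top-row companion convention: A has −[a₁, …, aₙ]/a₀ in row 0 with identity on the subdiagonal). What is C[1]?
Reachable canonical form: C = numerator coefficients (right-aligned, zero-padded to length n).
num = 3, C = [[0, 3]].
C[1] = 3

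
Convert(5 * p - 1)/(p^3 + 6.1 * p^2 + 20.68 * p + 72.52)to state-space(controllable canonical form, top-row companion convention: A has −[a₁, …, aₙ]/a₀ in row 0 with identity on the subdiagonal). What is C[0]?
Reachable canonical form: C = numerator coefficients (right-aligned, zero-padded to length n).
num = 5*p - 1, C = [[0, 5, -1]].
C[0] = 0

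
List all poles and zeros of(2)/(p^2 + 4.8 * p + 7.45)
Set denominator = 0: p^2 + 4.8*p + 7.45 = 0 → Poles: -2.4 + 1.3j, -2.4 - 1.3j
Numerator is a nonzero constant (2) → Zeros: none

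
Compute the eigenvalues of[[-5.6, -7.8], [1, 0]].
Eigenvalues solve det(λI - A) = 0.
Characteristic polynomial: λ^2 + 5.6*λ + 7.8 = 0.
Factor: (λ + 3)(λ + 2.6) = 0.
Roots: -2.6, -3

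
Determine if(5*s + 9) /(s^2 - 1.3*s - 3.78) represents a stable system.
Denominator: s^2 - 1.3*s - 3.78 = (s - 2.7)(s + 1.4). Poles: -1.4, 2.7. All Re(p)<0: No (unstable)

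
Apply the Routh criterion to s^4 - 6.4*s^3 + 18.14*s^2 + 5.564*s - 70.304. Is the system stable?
Routh array:
s^4: [1, 18.14, -70.304]; s^3: [-6.4, 5.564]; s^2: [19.0094, -70.304]; s^1: [-18.1057]; s^0: [-70.304]
First column: [1, -6.4, 19.0094, -18.1057, -70.304]. Sign changes = 3.
No, unstable (3 RHP root(s))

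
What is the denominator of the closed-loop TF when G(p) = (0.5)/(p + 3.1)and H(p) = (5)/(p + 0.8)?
Characteristic poly = G_den * H_den + G_num * H_num = (p^2 + 3.9*p + 2.48) + (2.5) = p^2 + 3.9*p + 4.98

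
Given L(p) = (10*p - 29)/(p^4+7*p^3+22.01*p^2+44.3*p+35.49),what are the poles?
Set denominator = 0: p^4 + 7*p^3 + 22.01*p^2 + 44.3*p + 35.49 = (p + 3.5)(p + 1.5)(p^2 + 2*p + 6.76) = 0 → Poles: -1 + 2.4j, -1 - 2.4j, -1.5, -3.5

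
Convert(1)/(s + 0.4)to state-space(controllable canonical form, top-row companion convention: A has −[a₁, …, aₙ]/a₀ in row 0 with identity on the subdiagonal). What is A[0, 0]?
Reachable canonical form for den = s + 0.4: top row of A = -[a₁,a₂,...,aₙ]/a₀, ones on the subdiagonal, zeros elsewhere.
A = [[-0.4]].
A[0,0] = -0.4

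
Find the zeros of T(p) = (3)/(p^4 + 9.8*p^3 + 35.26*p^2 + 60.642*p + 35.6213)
Numerator is a nonzero constant (3) → Zeros: none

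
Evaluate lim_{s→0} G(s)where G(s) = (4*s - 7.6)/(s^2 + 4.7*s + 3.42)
DC gain = G(0) = num(0)/den(0) = -7.6/3.42 = -2.222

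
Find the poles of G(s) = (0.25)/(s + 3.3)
Set denominator = 0: s + 3.3 = 0 → Poles: -3.3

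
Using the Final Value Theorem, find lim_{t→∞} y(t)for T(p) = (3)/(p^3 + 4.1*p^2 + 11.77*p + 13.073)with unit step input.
FVT: lim_{t→∞} y(t) = lim_{p→0} p*Y(p) where Y(p) = T(p)/p.
= lim_{p→0} T(p) = T(0) = num(0)/den(0) = 3/13.073 = 0.2295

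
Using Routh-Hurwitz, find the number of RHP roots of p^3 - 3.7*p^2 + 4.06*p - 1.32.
Routh array:
p^3: [1, 4.06]; p^2: [-3.7, -1.32]; p^1: [3.70324]; p^0: [-1.32]
First column: [1, -3.7, 3.70324, -1.32]. Sign changes = RHP roots = 3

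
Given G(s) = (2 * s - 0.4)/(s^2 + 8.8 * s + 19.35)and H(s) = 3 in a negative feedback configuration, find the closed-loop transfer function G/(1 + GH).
Closed-loop T = G/(1+GH).
Numerator: G_num * H_den = 2*s - 0.4.
Denominator: G_den * H_den + G_num * H_num = (s^2 + 8.8*s + 19.35) + (6*s - 1.2) = s^2 + 14.8*s + 18.15.
T(s) = (2*s - 0.4)/(s^2 + 14.8*s + 18.15)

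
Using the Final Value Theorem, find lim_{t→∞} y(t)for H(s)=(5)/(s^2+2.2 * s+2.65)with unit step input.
FVT: lim_{t→∞} y(t) = lim_{s→0} s*Y(s) where Y(s) = H(s)/s.
= lim_{s→0} H(s) = H(0) = num(0)/den(0) = 5/2.65 = 1.887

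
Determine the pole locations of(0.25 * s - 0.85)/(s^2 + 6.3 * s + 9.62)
Set denominator = 0: s^2 + 6.3*s + 9.62 = (s + 2.6)(s + 3.7) = 0 → Poles: -2.6, -3.7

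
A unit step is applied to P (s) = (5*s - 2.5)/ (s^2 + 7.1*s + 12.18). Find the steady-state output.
FVT: lim_{t→∞} y(t) = lim_{s→0} s*Y(s) where Y(s) = P(s)/s.
= lim_{s→0} P(s) = P(0) = num(0)/den(0) = -2.5/12.18 = -0.2053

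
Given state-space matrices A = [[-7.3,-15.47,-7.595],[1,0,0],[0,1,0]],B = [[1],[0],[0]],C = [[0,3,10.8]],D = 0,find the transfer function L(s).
L(s) = C(sI - A)⁻¹B + D.
Characteristic polynomial det(sI - A) = s^3 + 7.3*s^2 + 15.47*s + 7.595.
Numerator from C·adj(sI-A)·B + D·det(sI-A) = 3*s + 10.8.
L(s) = (3*s + 10.8)/(s^3 + 7.3*s^2 + 15.47*s + 7.595)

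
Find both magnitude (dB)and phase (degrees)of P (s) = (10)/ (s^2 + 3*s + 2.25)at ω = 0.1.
Substitute s = j*0.1: P(j0.1) = 4.38562 - 0.58736j.
|P| = 20*log₁₀(sqrt(Re²+Im²)) = 12.92 dB.
∠P = atan2(Im, Re) = -7.63°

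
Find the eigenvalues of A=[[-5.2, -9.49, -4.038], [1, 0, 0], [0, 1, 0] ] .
Eigenvalues solve det(λI - A) = 0.
Characteristic polynomial: λ^3 + 5.2*λ^2 + 9.49*λ + 4.038 = 0.
Factor: (λ + 0.6)(λ^2 + 4.6*λ + 6.73) = 0.
Roots: -0.6, -2.3 + 1.2j, -2.3 - 1.2j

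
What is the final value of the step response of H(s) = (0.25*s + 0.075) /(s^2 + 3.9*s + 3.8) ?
FVT: lim_{t→∞} y(t) = lim_{s→0} s*Y(s) where Y(s) = H(s)/s.
= lim_{s→0} H(s) = H(0) = num(0)/den(0) = 0.075/3.8 = 0.01974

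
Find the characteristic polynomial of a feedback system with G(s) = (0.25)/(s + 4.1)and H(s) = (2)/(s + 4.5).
Characteristic poly = G_den * H_den + G_num * H_num = (s^2 + 8.6*s + 18.45) + (0.5) = s^2 + 8.6*s + 18.95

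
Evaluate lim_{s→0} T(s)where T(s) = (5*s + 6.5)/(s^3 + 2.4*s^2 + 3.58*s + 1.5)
DC gain = T(0) = num(0)/den(0) = 6.5/1.5 = 4.333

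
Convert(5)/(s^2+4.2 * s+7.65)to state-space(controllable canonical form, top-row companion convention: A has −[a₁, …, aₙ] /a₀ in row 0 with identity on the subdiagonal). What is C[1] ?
Reachable canonical form: C = numerator coefficients (right-aligned, zero-padded to length n).
num = 5, C = [[0, 5]].
C[1] = 5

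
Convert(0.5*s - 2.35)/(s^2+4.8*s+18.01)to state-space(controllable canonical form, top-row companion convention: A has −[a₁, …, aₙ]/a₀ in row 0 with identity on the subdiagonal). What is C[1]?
Reachable canonical form: C = numerator coefficients (right-aligned, zero-padded to length n).
num = 0.5*s - 2.35, C = [[0.5, -2.35]].
C[1] = -2.35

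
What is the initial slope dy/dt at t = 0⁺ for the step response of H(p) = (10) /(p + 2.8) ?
IVT: y'(0⁺) = lim_{p→∞} p²·Y(p) = lim_{p→∞} p·H(p).
deg(num) = 0, deg(den) = 1, relative degree = 1, so p·H(p) → (leading num)/(leading den) = 10/1 = 10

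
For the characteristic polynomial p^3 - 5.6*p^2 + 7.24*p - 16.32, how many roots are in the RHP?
p^3 - 5.6*p^2 + 7.24*p - 16.32 = (p - 4.8)(p^2 - 0.8*p + 3.4). Poles: 0.4 + 1.8j, 0.4 - 1.8j, 4.8. RHP poles (Re>0): 3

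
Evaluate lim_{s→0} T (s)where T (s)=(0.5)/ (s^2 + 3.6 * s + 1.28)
DC gain = T(0) = num(0)/den(0) = 0.5/1.28 = 0.3906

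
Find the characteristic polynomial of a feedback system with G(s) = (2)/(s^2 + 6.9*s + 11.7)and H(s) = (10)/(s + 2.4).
Characteristic poly = G_den * H_den + G_num * H_num = (s^3 + 9.3*s^2 + 28.26*s + 28.08) + (20) = s^3 + 9.3*s^2 + 28.26*s + 48.08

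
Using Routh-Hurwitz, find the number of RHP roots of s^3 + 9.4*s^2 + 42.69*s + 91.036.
Routh array:
s^3: [1, 42.69]; s^2: [9.4, 91.036]; s^1: [33.0053]; s^0: [91.036]
First column: [1, 9.4, 33.0053, 91.036]. Sign changes = RHP roots = 0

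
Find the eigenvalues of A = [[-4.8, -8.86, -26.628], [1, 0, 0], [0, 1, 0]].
Eigenvalues solve det(λI - A) = 0.
Characteristic polynomial: λ^3 + 4.8*λ^2 + 8.86*λ + 26.628 = 0.
Factor: (λ + 4.2)(λ^2 + 0.6*λ + 6.34) = 0.
Roots: -0.3 + 2.5j, -0.3 - 2.5j, -4.2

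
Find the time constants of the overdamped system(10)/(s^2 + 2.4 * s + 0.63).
Overdamped: real poles at -0.3, -2.1. τ = -1/pole → τ₁ = 3.333, τ₂ = 0.4762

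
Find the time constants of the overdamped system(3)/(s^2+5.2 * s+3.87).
Overdamped: real poles at -0.9, -4.3. τ = -1/pole → τ₁ = 1.111, τ₂ = 0.2326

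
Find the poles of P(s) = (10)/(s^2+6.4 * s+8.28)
Set denominator = 0: s^2 + 6.4*s + 8.28 = (s + 1.8)(s + 4.6) = 0 → Poles: -1.8, -4.6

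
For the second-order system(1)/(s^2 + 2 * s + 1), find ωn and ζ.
Standard form: ωn²/(s²+2ζωn·s+ωn²).
const=1=ωn² → ωn=1, s coeff=2=2ζωn → ζ=1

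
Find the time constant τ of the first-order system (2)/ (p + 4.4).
First-order system: τ = -1/pole. Pole = -4.4. τ = -1/(-4.4) = 0.2273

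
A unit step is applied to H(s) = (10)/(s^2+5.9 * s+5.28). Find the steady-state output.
FVT: lim_{t→∞} y(t) = lim_{s→0} s*Y(s) where Y(s) = H(s)/s.
= lim_{s→0} H(s) = H(0) = num(0)/den(0) = 10/5.28 = 1.894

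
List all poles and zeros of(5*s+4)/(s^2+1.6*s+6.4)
Set denominator = 0: s^2 + 1.6*s + 6.4 = 0 → Poles: -0.8 + 2.4j, -0.8 - 2.4j
Set numerator = 0: 5*s + 4 = 0 → Zeros: -0.8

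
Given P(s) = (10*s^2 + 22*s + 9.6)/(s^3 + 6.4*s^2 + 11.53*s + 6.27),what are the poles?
Set denominator = 0: s^3 + 6.4*s^2 + 11.53*s + 6.27 = (s + 1.1)(s + 1.5)(s + 3.8) = 0 → Poles: -1.1, -1.5, -3.8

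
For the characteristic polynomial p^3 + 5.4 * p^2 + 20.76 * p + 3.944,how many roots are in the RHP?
p^3 + 5.4*p^2 + 20.76*p + 3.944 = (p + 0.2)(p^2 + 5.2*p + 19.72). Poles: -0.2, -2.6 + 3.6j, -2.6 - 3.6j. RHP poles (Re>0): 0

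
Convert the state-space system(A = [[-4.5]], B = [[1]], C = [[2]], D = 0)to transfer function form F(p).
F(p) = C(pI - A)⁻¹B + D.
Characteristic polynomial det(pI - A) = p + 4.5.
Numerator from C·adj(pI-A)·B + D·det(pI-A) = 2.
F(p) = (2)/(p + 4.5)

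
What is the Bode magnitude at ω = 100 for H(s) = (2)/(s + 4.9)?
Substitute s = j*100: H(j100) = 0.000977653 - 0.0199521j.
|H(j100)| = sqrt(Re² + Im²) = 0.01998.
20*log₁₀(0.01998) = -33.99 dB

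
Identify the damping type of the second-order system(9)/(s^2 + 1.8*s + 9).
Standard form: ωn²/(s²+2ζωn·s+ωn²) gives ωn=3, ζ=0.3.
Underdamped (ζ = 0.3 < 1)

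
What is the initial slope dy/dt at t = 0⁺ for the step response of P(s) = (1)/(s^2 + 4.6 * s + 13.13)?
IVT: y'(0⁺) = lim_{s→∞} s²·Y(s) = lim_{s→∞} s·P(s).
deg(num) = 0, deg(den) = 2, relative degree = 2 ≥ 2, so s·P(s) → 0. Initial slope = 0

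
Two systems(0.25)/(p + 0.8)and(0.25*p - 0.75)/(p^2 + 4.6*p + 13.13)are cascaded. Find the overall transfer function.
Series: H = H₁ · H₂ = (n₁·n₂)/(d₁·d₂).
Num: n₁·n₂ = 0.0625*p - 0.1875. Den: d₁·d₂ = p^3 + 5.4*p^2 + 16.81*p + 10.504.
H(p) = (0.0625*p - 0.1875)/(p^3 + 5.4*p^2 + 16.81*p + 10.504)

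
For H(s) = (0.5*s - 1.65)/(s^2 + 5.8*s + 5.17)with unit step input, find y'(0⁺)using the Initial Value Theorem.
IVT: y'(0⁺) = lim_{s→∞} s²·Y(s) = lim_{s→∞} s·H(s).
deg(num) = 1, deg(den) = 2, relative degree = 1, so s·H(s) → (leading num)/(leading den) = 0.5/1 = 0.5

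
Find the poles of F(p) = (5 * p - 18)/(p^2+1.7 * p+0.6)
Set denominator = 0: p^2 + 1.7*p + 0.6 = (p + 0.5)(p + 1.2) = 0 → Poles: -0.5, -1.2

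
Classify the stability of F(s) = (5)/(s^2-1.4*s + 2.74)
Denominator: s^2 - 1.4*s + 2.74. Poles: 0.7 + 1.5j, 0.7 - 1.5j. Unstable (2 pole(s) in RHP)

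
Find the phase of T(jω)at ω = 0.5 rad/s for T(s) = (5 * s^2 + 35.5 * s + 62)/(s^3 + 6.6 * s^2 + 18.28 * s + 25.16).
Substitute s = j*0.5: T(j0.5) = 2.50516 - 0.205616j.
∠T(j0.5) = atan2(Im, Re) = atan2(-0.205616, 2.50516) = -4.69°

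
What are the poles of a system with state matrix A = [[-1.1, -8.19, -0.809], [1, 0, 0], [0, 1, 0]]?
Eigenvalues solve det(λI - A) = 0.
Characteristic polynomial: λ^3 + 1.1*λ^2 + 8.19*λ + 0.809 = 0.
Factor: (λ + 0.1)(λ^2 + λ + 8.09) = 0.
Roots: -0.1, -0.5 + 2.8j, -0.5 - 2.8j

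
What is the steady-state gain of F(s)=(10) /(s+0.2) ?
DC gain = F(0) = num(0)/den(0) = 10/0.2 = 50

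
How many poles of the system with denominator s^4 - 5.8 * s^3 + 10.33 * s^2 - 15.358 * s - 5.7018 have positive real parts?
s^4 - 5.8*s^3 + 10.33*s^2 - 15.358*s - 5.7018 = (s - 4.3)(s + 0.3)(s^2 - 1.8*s + 4.42). Poles: -0.3, 0.9 + 1.9j, 0.9 - 1.9j, 4.3. RHP poles (Re>0): 3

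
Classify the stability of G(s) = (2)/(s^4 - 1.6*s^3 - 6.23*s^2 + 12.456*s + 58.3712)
Denominator: s^4 - 1.6*s^3 - 6.23*s^2 + 12.456*s + 58.3712 = (s^2 - 5.6*s + 10.73)(s^2 + 4*s + 5.44). Poles: -2 + 1.2j, -2 - 1.2j, 2.8 + 1.7j, 2.8 - 1.7j. Unstable (2 pole(s) in RHP)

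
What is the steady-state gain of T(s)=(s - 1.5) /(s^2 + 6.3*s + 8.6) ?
DC gain = T(0) = num(0)/den(0) = -1.5/8.6 = -0.1744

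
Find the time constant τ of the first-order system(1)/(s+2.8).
First-order system: τ = -1/pole. Pole = -2.8. τ = -1/(-2.8) = 0.3571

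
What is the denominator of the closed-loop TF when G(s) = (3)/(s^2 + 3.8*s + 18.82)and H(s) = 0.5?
Characteristic poly = G_den * H_den + G_num * H_num = (s^2 + 3.8*s + 18.82) + (1.5) = s^2 + 3.8*s + 20.32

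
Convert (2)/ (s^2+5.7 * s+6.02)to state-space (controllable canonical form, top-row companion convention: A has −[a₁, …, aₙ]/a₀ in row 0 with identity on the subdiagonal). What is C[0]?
Reachable canonical form: C = numerator coefficients (right-aligned, zero-padded to length n).
num = 2, C = [[0, 2]].
C[0] = 0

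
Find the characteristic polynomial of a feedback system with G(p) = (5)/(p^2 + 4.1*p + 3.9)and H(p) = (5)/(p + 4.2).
Characteristic poly = G_den * H_den + G_num * H_num = (p^3 + 8.3*p^2 + 21.12*p + 16.38) + (25) = p^3 + 8.3*p^2 + 21.12*p + 41.38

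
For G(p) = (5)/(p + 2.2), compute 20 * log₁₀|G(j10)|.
Substitute p = j*10: G(j10) = 0.104922 - 0.476917j.
|G(j10)| = sqrt(Re² + Im²) = 0.4883.
20*log₁₀(0.4883) = -6.23 dB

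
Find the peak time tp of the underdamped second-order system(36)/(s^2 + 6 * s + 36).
Standard form: ωn²/(s²+2ζωn·s+ωn²) → ωn = 6, ζ = 0.5.
ωd = ωn·√(1-ζ²) = 6·√(1-0.5²) = 5.196.
tp = π/ωd = π/5.196 = 0.6046 s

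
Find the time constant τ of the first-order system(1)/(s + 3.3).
First-order system: τ = -1/pole. Pole = -3.3. τ = -1/(-3.3) = 0.303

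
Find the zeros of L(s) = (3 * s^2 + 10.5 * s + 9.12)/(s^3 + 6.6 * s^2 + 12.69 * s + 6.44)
Set numerator = 0: 3*s^2 + 10.5*s + 9.12 = 3*(s + 1.6)(s + 1.9) = 0 → Zeros: -1.6, -1.9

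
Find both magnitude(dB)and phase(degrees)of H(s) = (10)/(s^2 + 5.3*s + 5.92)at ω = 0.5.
Substitute s = j*0.5: H(j0.5) = 1.44748 - 0.676514j.
|H| = 20*log₁₀(sqrt(Re²+Im²)) = 4.07 dB.
∠H = atan2(Im, Re) = -25.05°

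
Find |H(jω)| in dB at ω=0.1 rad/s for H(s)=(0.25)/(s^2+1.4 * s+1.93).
Substitute s = j*0.1: H(j0.1) = 0.12952 - 0.00944414j.
|H(j0.1)| = sqrt(Re² + Im²) = 0.1299.
20*log₁₀(0.1299) = -17.73 dB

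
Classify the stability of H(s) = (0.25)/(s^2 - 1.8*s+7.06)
Denominator: s^2 - 1.8*s + 7.06. Poles: 0.9 + 2.5j, 0.9 - 2.5j. Unstable (2 pole(s) in RHP)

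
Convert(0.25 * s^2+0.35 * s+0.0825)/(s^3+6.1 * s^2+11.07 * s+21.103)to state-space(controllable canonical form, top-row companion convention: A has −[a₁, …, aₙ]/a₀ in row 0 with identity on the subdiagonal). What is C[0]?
Reachable canonical form: C = numerator coefficients (right-aligned, zero-padded to length n).
num = 0.25*s^2 + 0.35*s + 0.0825, C = [[0.25, 0.35, 0.0825]].
C[0] = 0.25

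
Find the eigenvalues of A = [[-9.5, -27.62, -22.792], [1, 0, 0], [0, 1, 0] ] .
Eigenvalues solve det(λI - A) = 0.
Characteristic polynomial: λ^3 + 9.5*λ^2 + 27.62*λ + 22.792 = 0.
Factor: (λ + 1.4)(λ + 4.4)(λ + 3.7) = 0.
Roots: -1.4, -3.7, -4.4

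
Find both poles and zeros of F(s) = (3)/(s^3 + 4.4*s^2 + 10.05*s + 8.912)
Set denominator = 0: s^3 + 4.4*s^2 + 10.05*s + 8.912 = (s + 1.6)(s^2 + 2.8*s + 5.57) = 0 → Poles: -1.4 + 1.9j, -1.4 - 1.9j, -1.6
Numerator is a nonzero constant (3) → Zeros: none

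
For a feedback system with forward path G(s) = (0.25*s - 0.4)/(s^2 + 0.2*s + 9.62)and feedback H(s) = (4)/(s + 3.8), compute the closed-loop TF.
Closed-loop T = G/(1+GH).
Numerator: G_num * H_den = 0.25*s^2 + 0.55*s - 1.52.
Denominator: G_den * H_den + G_num * H_num = (s^3 + 4*s^2 + 10.38*s + 36.556) + (s - 1.6) = s^3 + 4*s^2 + 11.38*s + 34.956.
T(s) = (0.25*s^2 + 0.55*s - 1.52)/(s^3 + 4*s^2 + 11.38*s + 34.956)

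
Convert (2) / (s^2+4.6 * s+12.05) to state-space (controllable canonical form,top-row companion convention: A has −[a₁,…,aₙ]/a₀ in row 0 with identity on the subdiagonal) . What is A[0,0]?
Reachable canonical form for den = s^2 + 4.6*s + 12.05: top row of A = -[a₁,a₂,...,aₙ]/a₀, ones on the subdiagonal, zeros elsewhere.
A = [[-4.6, -12.05], [1, 0]].
A[0,0] = -4.6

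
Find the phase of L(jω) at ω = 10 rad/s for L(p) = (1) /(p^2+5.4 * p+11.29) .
Substitute p = j*10: L(j10) = -0.00822496 - 0.00500674j.
∠L(j10) = atan2(Im, Re) = atan2(-0.00500674, -0.00822496) = -148.67°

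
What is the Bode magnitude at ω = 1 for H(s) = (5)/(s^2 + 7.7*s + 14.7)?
Substitute s = j*1: H(j1) = 0.27735 - 0.155883j.
|H(j1)| = sqrt(Re² + Im²) = 0.3182.
20*log₁₀(0.3182) = -9.95 dB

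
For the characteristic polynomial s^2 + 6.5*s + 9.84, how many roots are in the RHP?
s^2 + 6.5*s + 9.84 = (s + 4.1)(s + 2.4). Poles: -2.4, -4.1. RHP poles (Re>0): 0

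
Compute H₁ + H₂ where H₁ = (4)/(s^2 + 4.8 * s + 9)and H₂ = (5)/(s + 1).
Parallel: H = H₁ + H₂ = (n₁·d₂ + n₂·d₁)/(d₁·d₂).
n₁·d₂ = 4*s + 4. n₂·d₁ = 5*s^2 + 24*s + 45. Sum = 5*s^2 + 28*s + 49. d₁·d₂ = s^3 + 5.8*s^2 + 13.8*s + 9.
H(s) = (5*s^2 + 28*s + 49)/(s^3 + 5.8*s^2 + 13.8*s + 9)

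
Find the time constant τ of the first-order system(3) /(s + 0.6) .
First-order system: τ = -1/pole. Pole = -0.6. τ = -1/(-0.6) = 1.667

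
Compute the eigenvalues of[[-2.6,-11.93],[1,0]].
Eigenvalues solve det(λI - A) = 0.
Characteristic polynomial: λ^2 + 2.6*λ + 11.93 = 0.
Roots: -1.3 + 3.2j, -1.3 - 3.2j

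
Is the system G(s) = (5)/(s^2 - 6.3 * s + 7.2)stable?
Denominator: s^2 - 6.3*s + 7.2 = (s - 4.8)(s - 1.5). Poles: 1.5, 4.8. All Re(p)<0: No (unstable)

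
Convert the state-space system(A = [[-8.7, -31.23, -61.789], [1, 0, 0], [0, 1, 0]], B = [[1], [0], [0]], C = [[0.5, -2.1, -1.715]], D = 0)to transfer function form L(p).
L(p) = C(pI - A)⁻¹B + D.
Characteristic polynomial det(pI - A) = p^3 + 8.7*p^2 + 31.23*p + 61.789.
Numerator from C·adj(pI-A)·B + D·det(pI-A) = 0.5*p^2 - 2.1*p - 1.715.
L(p) = (0.5*p^2 - 2.1*p - 1.715)/(p^3 + 8.7*p^2 + 31.23*p + 61.789)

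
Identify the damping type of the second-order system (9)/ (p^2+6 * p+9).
Standard form: ωn²/(p²+2ζωn·p+ωn²) gives ωn=3, ζ=1.
Critically damped (ζ = 1)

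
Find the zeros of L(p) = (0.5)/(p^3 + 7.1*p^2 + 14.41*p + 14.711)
Numerator is a nonzero constant (0.5) → Zeros: none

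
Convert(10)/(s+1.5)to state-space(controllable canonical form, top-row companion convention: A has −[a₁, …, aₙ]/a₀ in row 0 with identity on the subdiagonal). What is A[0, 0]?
Reachable canonical form for den = s + 1.5: top row of A = -[a₁,a₂,...,aₙ]/a₀, ones on the subdiagonal, zeros elsewhere.
A = [[-1.5]].
A[0,0] = -1.5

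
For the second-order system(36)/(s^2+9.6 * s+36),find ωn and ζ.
Standard form: ωn²/(s²+2ζωn·s+ωn²).
const=36=ωn² → ωn=6, s coeff=9.6=2ζωn → ζ=0.8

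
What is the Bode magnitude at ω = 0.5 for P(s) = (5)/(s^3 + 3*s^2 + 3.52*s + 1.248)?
Substitute s = j*0.5: P(j0.5) = 0.852381 - 2.79848j.
|P(j0.5)| = sqrt(Re² + Im²) = 2.925.
20*log₁₀(2.925) = 9.32 dB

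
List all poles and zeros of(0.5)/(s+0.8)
Set denominator = 0: s + 0.8 = 0 → Poles: -0.8
Numerator is a nonzero constant (0.5) → Zeros: none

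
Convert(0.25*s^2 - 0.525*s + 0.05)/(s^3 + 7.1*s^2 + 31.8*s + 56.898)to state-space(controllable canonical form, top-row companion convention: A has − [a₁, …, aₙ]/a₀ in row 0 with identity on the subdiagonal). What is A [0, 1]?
Reachable canonical form for den = s^3 + 7.1*s^2 + 31.8*s + 56.898: top row of A = -[a₁,a₂,...,aₙ]/a₀, ones on the subdiagonal, zeros elsewhere.
A = [[-7.1, -31.8, -56.898], [1, 0, 0], [0, 1, 0]].
A[0,1] = -31.8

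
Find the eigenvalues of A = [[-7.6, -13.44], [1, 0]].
Eigenvalues solve det(λI - A) = 0.
Characteristic polynomial: λ^2 + 7.6*λ + 13.44 = 0.
Factor: (λ + 2.8)(λ + 4.8) = 0.
Roots: -2.8, -4.8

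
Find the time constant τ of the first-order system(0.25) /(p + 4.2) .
First-order system: τ = -1/pole. Pole = -4.2. τ = -1/(-4.2) = 0.2381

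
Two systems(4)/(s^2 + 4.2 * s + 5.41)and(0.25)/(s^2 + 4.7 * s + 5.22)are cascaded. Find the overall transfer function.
Series: H = H₁ · H₂ = (n₁·n₂)/(d₁·d₂).
Num: n₁·n₂ = 1. Den: d₁·d₂ = s^4 + 8.9*s^3 + 30.37*s^2 + 47.351*s + 28.2402.
H(s) = (1)/(s^4 + 8.9*s^3 + 30.37*s^2 + 47.351*s + 28.2402)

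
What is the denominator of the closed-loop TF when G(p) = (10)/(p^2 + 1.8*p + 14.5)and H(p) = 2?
Characteristic poly = G_den * H_den + G_num * H_num = (p^2 + 1.8*p + 14.5) + (20) = p^2 + 1.8*p + 34.5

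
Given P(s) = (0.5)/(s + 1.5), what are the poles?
Set denominator = 0: s + 1.5 = 0 → Poles: -1.5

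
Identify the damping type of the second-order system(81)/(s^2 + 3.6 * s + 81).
Standard form: ωn²/(s²+2ζωn·s+ωn²) gives ωn=9, ζ=0.2.
Underdamped (ζ = 0.2 < 1)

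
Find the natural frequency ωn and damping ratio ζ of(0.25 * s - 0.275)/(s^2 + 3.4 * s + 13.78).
Underdamped: complex pole -1.7 + 3.3j. ωn = |pole| = 3.712, ζ = -Re(pole)/ωn = 0.458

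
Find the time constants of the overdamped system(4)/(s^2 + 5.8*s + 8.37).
Overdamped: real poles at -3.1, -2.7. τ = -1/pole → τ₁ = 0.3226, τ₂ = 0.3704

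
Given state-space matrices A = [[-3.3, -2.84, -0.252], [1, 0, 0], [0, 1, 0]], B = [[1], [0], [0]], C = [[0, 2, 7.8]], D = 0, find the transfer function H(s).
H(s) = C(sI - A)⁻¹B + D.
Characteristic polynomial det(sI - A) = s^3 + 3.3*s^2 + 2.84*s + 0.252.
Numerator from C·adj(sI-A)·B + D·det(sI-A) = 2*s + 7.8.
H(s) = (2*s + 7.8)/(s^3 + 3.3*s^2 + 2.84*s + 0.252)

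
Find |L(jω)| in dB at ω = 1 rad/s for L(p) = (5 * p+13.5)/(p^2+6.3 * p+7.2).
Substitute p = j*1: L(j1) = 1.47447 - 0.691796j.
|L(j1)| = sqrt(Re² + Im²) = 1.629.
20*log₁₀(1.629) = 4.24 dB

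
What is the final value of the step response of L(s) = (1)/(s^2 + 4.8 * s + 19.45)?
FVT: lim_{t→∞} y(t) = lim_{s→0} s*Y(s) where Y(s) = L(s)/s.
= lim_{s→0} L(s) = L(0) = num(0)/den(0) = 1/19.45 = 0.05141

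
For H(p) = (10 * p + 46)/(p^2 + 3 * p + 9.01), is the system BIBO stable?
Denominator: p^2 + 3*p + 9.01. Poles: -1.5 + 2.6j, -1.5 - 2.6j. All Re(p)<0: Yes (stable)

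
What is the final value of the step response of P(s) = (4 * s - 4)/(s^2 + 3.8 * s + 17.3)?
FVT: lim_{t→∞} y(t) = lim_{s→0} s*Y(s) where Y(s) = P(s)/s.
= lim_{s→0} P(s) = P(0) = num(0)/den(0) = -4/17.3 = -0.2312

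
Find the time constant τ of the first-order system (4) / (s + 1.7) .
First-order system: τ = -1/pole. Pole = -1.7. τ = -1/(-1.7) = 0.5882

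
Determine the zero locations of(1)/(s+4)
Numerator is a nonzero constant (1) → Zeros: none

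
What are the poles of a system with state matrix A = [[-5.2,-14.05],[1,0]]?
Eigenvalues solve det(λI - A) = 0.
Characteristic polynomial: λ^2 + 5.2*λ + 14.05 = 0.
Roots: -2.6 + 2.7j, -2.6 - 2.7j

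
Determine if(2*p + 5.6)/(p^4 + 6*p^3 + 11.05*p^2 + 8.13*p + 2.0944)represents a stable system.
Denominator: p^4 + 6*p^3 + 11.05*p^2 + 8.13*p + 2.0944 = (p + 0.8)(p + 1.1)(p + 0.7)(p + 3.4). Poles: -0.7, -0.8, -1.1, -3.4. All Re(p)<0: Yes (stable)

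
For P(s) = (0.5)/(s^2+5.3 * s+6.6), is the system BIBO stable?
Denominator: s^2 + 5.3*s + 6.6 = (s + 3.3)(s + 2). Poles: -2, -3.3. All Re(p)<0: Yes (stable)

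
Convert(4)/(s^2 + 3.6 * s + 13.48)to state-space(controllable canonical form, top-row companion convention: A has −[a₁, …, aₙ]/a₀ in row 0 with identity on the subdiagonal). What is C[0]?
Reachable canonical form: C = numerator coefficients (right-aligned, zero-padded to length n).
num = 4, C = [[0, 4]].
C[0] = 0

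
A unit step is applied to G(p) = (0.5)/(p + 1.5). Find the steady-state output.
FVT: lim_{t→∞} y(t) = lim_{p→0} p*Y(p) where Y(p) = G(p)/p.
= lim_{p→0} G(p) = G(0) = num(0)/den(0) = 0.5/1.5 = 0.3333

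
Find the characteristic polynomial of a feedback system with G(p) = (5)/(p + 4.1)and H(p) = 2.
Characteristic poly = G_den * H_den + G_num * H_num = (p + 4.1) + (10) = p + 14.1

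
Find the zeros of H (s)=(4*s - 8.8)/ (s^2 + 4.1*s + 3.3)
Set numerator = 0: 4*s - 8.8 = 0 → Zeros: 2.2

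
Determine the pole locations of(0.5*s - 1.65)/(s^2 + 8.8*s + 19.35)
Set denominator = 0: s^2 + 8.8*s + 19.35 = (s + 4.3)(s + 4.5) = 0 → Poles: -4.3, -4.5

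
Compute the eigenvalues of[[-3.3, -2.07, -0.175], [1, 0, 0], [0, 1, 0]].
Eigenvalues solve det(λI - A) = 0.
Characteristic polynomial: λ^3 + 3.3*λ^2 + 2.07*λ + 0.175 = 0.
Factor: (λ + 0.1)(λ + 2.5)(λ + 0.7) = 0.
Roots: -0.1, -0.7, -2.5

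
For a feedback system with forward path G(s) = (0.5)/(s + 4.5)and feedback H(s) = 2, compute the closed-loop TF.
Closed-loop T = G/(1+GH).
Numerator: G_num * H_den = 0.5.
Denominator: G_den * H_den + G_num * H_num = (s + 4.5) + (1) = s + 5.5.
T(s) = (0.5)/(s + 5.5)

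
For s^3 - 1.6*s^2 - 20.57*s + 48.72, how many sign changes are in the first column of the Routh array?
Routh array:
s^3: [1, -20.57]; s^2: [-1.6, 48.72]; s^1: [9.88]; s^0: [48.72]
First column: [1, -1.6, 9.88, 48.72]. Sign changes = 2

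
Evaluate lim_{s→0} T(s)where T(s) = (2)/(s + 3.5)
DC gain = T(0) = num(0)/den(0) = 2/3.5 = 0.5714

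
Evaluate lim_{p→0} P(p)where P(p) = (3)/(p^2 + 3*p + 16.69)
DC gain = P(0) = num(0)/den(0) = 3/16.69 = 0.1797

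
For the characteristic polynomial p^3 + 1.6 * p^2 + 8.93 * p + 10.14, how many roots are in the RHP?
p^3 + 1.6*p^2 + 8.93*p + 10.14 = (p + 1.2)(p^2 + 0.4*p + 8.45). Poles: -0.2 + 2.9j, -0.2 - 2.9j, -1.2. RHP poles (Re>0): 0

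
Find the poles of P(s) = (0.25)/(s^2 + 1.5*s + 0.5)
Set denominator = 0: s^2 + 1.5*s + 0.5 = (s + 1)(s + 0.5) = 0 → Poles: -0.5, -1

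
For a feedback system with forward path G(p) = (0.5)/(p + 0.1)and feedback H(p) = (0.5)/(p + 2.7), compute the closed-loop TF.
Closed-loop T = G/(1+GH).
Numerator: G_num * H_den = 0.5*p + 1.35.
Denominator: G_den * H_den + G_num * H_num = (p^2 + 2.8*p + 0.27) + (0.25) = p^2 + 2.8*p + 0.52.
T(p) = (0.5*p + 1.35)/(p^2 + 2.8*p + 0.52)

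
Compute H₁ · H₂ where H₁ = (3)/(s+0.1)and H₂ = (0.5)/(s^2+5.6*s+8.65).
Series: H = H₁ · H₂ = (n₁·n₂)/(d₁·d₂).
Num: n₁·n₂ = 1.5. Den: d₁·d₂ = s^3 + 5.7*s^2 + 9.21*s + 0.865.
H(s) = (1.5)/(s^3 + 5.7*s^2 + 9.21*s + 0.865)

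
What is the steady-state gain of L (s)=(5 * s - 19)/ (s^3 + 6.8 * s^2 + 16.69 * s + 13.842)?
DC gain = L(0) = num(0)/den(0) = -19/13.842 = -1.373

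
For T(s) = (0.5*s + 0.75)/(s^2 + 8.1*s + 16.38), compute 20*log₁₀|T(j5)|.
Substitute s = j*5: T(j5) = 0.0552826 - 0.0302848j.
|T(j5)| = sqrt(Re² + Im²) = 0.06303.
20*log₁₀(0.06303) = -24.01 dB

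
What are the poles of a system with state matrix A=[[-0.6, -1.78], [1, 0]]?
Eigenvalues solve det(λI - A) = 0.
Characteristic polynomial: λ^2 + 0.6*λ + 1.78 = 0.
Roots: -0.3 + 1.3j, -0.3 - 1.3j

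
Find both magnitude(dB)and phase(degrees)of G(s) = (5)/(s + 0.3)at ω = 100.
Substitute s = j*100: G(j100) = 0.000149999 - 0.0499996j.
|G| = 20*log₁₀(sqrt(Re²+Im²)) = -26.02 dB.
∠G = atan2(Im, Re) = -89.83°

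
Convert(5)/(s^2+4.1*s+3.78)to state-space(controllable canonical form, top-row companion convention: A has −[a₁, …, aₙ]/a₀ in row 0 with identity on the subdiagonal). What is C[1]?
Reachable canonical form: C = numerator coefficients (right-aligned, zero-padded to length n).
num = 5, C = [[0, 5]].
C[1] = 5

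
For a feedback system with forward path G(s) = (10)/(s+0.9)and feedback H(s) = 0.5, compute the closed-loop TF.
Closed-loop T = G/(1+GH).
Numerator: G_num * H_den = 10.
Denominator: G_den * H_den + G_num * H_num = (s + 0.9) + (5) = s + 5.9.
T(s) = (10)/(s + 5.9)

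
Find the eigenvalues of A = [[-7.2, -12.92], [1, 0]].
Eigenvalues solve det(λI - A) = 0.
Characteristic polynomial: λ^2 + 7.2*λ + 12.92 = 0.
Factor: (λ + 3.4)(λ + 3.8) = 0.
Roots: -3.4, -3.8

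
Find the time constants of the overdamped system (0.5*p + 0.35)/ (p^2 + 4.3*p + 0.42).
Overdamped: real poles at -4.2, -0.1. τ = -1/pole → τ₁ = 0.2381, τ₂ = 10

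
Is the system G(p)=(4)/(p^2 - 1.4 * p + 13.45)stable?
Denominator: p^2 - 1.4*p + 13.45. Poles: 0.7 + 3.6j, 0.7 - 3.6j. All Re(p)<0: No (unstable)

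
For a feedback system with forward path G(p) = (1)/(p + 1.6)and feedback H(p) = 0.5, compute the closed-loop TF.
Closed-loop T = G/(1+GH).
Numerator: G_num * H_den = 1.
Denominator: G_den * H_den + G_num * H_num = (p + 1.6) + (0.5) = p + 2.1.
T(p) = (1)/(p + 2.1)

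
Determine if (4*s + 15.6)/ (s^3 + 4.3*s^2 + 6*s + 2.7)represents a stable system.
Denominator: s^3 + 4.3*s^2 + 6*s + 2.7 = (s + 1)(s + 1.8)(s + 1.5). Poles: -1, -1.5, -1.8. All Re(p)<0: Yes (stable)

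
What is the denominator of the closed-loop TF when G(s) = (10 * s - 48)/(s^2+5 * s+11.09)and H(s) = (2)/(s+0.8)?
Characteristic poly = G_den * H_den + G_num * H_num = (s^3 + 5.8*s^2 + 15.09*s + 8.872) + (20*s - 96) = s^3 + 5.8*s^2 + 35.09*s - 87.128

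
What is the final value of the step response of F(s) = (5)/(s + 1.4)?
FVT: lim_{t→∞} y(t) = lim_{s→0} s*Y(s) where Y(s) = F(s)/s.
= lim_{s→0} F(s) = F(0) = num(0)/den(0) = 5/1.4 = 3.571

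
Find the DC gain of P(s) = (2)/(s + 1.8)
DC gain = P(0) = num(0)/den(0) = 2/1.8 = 1.111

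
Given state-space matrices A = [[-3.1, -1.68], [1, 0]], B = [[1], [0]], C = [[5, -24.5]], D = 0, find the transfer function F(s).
F(s) = C(sI - A)⁻¹B + D.
Characteristic polynomial det(sI - A) = s^2 + 3.1*s + 1.68.
Numerator from C·adj(sI-A)·B + D·det(sI-A) = 5*s - 24.5.
F(s) = (5*s - 24.5)/(s^2 + 3.1*s + 1.68)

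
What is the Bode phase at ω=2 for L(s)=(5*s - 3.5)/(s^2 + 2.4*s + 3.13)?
Substitute s = j*2: L(j2) = 2.14503 + 0.34038j.
∠L(j2) = atan2(Im, Re) = atan2(0.34038, 2.14503) = 9.02°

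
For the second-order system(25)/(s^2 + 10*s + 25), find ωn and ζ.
Standard form: ωn²/(s²+2ζωn·s+ωn²).
const=25=ωn² → ωn=5, s coeff=10=2ζωn → ζ=1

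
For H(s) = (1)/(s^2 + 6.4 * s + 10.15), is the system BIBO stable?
Denominator: s^2 + 6.4*s + 10.15 = (s + 3.5)(s + 2.9). Poles: -2.9, -3.5. All Re(p)<0: Yes (stable)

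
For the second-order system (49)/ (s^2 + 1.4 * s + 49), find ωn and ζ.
Standard form: ωn²/(s²+2ζωn·s+ωn²).
const=49=ωn² → ωn=7, s coeff=1.4=2ζωn → ζ=0.1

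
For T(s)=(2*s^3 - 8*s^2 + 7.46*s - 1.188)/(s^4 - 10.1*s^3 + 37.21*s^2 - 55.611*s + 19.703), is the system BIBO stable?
Denominator: s^4 - 10.1*s^3 + 37.21*s^2 - 55.611*s + 19.703 = (s - 0.5)(s - 3.8)(s^2 - 5.8*s + 10.37). Poles: 0.5, 2.9 + 1.4j, 2.9 - 1.4j, 3.8. All Re(p)<0: No (unstable)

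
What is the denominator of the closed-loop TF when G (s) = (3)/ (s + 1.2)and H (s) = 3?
Characteristic poly = G_den * H_den + G_num * H_num = (s + 1.2) + (9) = s + 10.2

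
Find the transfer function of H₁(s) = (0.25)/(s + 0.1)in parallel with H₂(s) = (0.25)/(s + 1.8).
Parallel: H = H₁ + H₂ = (n₁·d₂ + n₂·d₁)/(d₁·d₂).
n₁·d₂ = 0.25*s + 0.45. n₂·d₁ = 0.25*s + 0.025. Sum = 0.5*s + 0.475. d₁·d₂ = s^2 + 1.9*s + 0.18.
H(s) = (0.5*s + 0.475)/(s^2 + 1.9*s + 0.18)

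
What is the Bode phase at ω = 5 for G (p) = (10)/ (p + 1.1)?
Substitute p = j*5: G(j5) = 0.419687 - 1.90767j.
∠G(j5) = atan2(Im, Re) = atan2(-1.90767, 0.419687) = -77.59°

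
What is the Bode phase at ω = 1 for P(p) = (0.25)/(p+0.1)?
Substitute p = j*1: P(j1) = 0.0247525 - 0.247525j.
∠P(j1) = atan2(Im, Re) = atan2(-0.247525, 0.0247525) = -84.29°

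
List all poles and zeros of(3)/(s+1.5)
Set denominator = 0: s + 1.5 = 0 → Poles: -1.5
Numerator is a nonzero constant (3) → Zeros: none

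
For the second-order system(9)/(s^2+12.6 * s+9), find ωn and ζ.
Standard form: ωn²/(s²+2ζωn·s+ωn²).
const=9=ωn² → ωn=3, s coeff=12.6=2ζωn → ζ=2.1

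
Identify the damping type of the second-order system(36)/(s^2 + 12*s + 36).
Standard form: ωn²/(s²+2ζωn·s+ωn²) gives ωn=6, ζ=1.
Critically damped (ζ = 1)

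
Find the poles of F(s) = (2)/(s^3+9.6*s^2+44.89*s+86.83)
Set denominator = 0: s^3 + 9.6*s^2 + 44.89*s + 86.83 = (s + 3.8)(s^2 + 5.8*s + 22.85) = 0 → Poles: -2.9 + 3.8j, -2.9 - 3.8j, -3.8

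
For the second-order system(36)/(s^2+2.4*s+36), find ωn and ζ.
Standard form: ωn²/(s²+2ζωn·s+ωn²).
const=36=ωn² → ωn=6, s coeff=2.4=2ζωn → ζ=0.2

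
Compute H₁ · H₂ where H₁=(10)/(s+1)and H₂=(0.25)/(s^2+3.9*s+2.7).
Series: H = H₁ · H₂ = (n₁·n₂)/(d₁·d₂).
Num: n₁·n₂ = 2.5. Den: d₁·d₂ = s^3 + 4.9*s^2 + 6.6*s + 2.7.
H(s) = (2.5)/(s^3 + 4.9*s^2 + 6.6*s + 2.7)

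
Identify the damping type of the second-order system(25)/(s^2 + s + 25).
Standard form: ωn²/(s²+2ζωn·s+ωn²) gives ωn=5, ζ=0.1.
Underdamped (ζ = 0.1 < 1)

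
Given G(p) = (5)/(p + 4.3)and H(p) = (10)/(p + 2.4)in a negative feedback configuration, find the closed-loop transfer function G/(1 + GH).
Closed-loop T = G/(1+GH).
Numerator: G_num * H_den = 5*p + 12.
Denominator: G_den * H_den + G_num * H_num = (p^2 + 6.7*p + 10.32) + (50) = p^2 + 6.7*p + 60.32.
T(p) = (5*p + 12)/(p^2 + 6.7*p + 60.32)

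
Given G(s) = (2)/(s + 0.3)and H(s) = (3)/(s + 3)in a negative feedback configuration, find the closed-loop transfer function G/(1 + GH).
Closed-loop T = G/(1+GH).
Numerator: G_num * H_den = 2*s + 6.
Denominator: G_den * H_den + G_num * H_num = (s^2 + 3.3*s + 0.9) + (6) = s^2 + 3.3*s + 6.9.
T(s) = (2*s + 6)/(s^2 + 3.3*s + 6.9)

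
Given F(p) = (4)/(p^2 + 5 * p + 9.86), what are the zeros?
Numerator is a nonzero constant (4) → Zeros: none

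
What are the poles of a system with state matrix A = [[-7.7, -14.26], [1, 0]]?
Eigenvalues solve det(λI - A) = 0.
Characteristic polynomial: λ^2 + 7.7*λ + 14.26 = 0.
Factor: (λ + 4.6)(λ + 3.1) = 0.
Roots: -3.1, -4.6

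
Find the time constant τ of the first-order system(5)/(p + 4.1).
First-order system: τ = -1/pole. Pole = -4.1. τ = -1/(-4.1) = 0.2439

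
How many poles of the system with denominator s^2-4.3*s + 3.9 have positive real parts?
s^2 - 4.3*s + 3.9 = (s - 3)(s - 1.3). Poles: 1.3, 3. RHP poles (Re>0): 2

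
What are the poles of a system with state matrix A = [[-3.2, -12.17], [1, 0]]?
Eigenvalues solve det(λI - A) = 0.
Characteristic polynomial: λ^2 + 3.2*λ + 12.17 = 0.
Roots: -1.6 + 3.1j, -1.6 - 3.1j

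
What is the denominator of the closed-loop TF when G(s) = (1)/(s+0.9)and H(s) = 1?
Characteristic poly = G_den * H_den + G_num * H_num = (s + 0.9) + (1) = s + 1.9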